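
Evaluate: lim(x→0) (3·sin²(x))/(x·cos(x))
This is a 0/0 indeterminate form.

Apply L'Hôpital's rule: differentiate numerator and denominator separately.
  f(x) = 3·sin(x)^2   ⇒   f'(x) = 6·sin(x)·cos(x)
  g(x) = x·cos(x)   ⇒   g'(x) = -x·sin(x) + cos(x)
  lim(x→0) f'(x)/g'(x) = lim(x→0) (6·sin(x)·cos(x))/(-x·sin(x) + cos(x))
  = 0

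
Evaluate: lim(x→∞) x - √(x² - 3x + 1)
This is an ∞-∞ indeterminate form.

Combine fractions or rationalize to convert ∞-∞ to 0/0 form:
  lim(x→∞) x - √(x² - 3x + 1) = 3/2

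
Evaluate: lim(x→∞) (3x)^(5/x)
This is an exponential indeterminate form.

For exponential indeterminate forms, take the natural log:
  Let L = lim(x→∞) (3x)^(5/x)
  Then ln(L) = lim(x→∞) [exponent × ln(base)]
  Evaluate using L'Hôpital or standard limits, then exponentiate.
  L = 1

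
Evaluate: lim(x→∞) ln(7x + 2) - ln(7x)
This is an ∞-∞ indeterminate form.

Combine fractions or rationalize to convert ∞-∞ to 0/0 form:
  lim(x→∞) ln(7x + 2) - ln(7x) = 0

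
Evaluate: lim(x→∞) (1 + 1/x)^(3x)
This is an exponential indeterminate form.

For exponential indeterminate forms, take the natural log:
  Let L = lim(x→∞) (1 + 1/x)^(3x)
  Then ln(L) = lim(x→∞) [exponent × ln(base)]
  Evaluate using L'Hôpital or standard limits, then exponentiate.
  L = e^(3)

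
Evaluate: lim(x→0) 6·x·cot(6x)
This is a 0·∞ indeterminate form.

Rewrite 0·∞ as a quotient (0/0 or ∞/∞ form), then apply L'Hôpital's rule:
  lim(x→0) 6·x·cot(6x) = 1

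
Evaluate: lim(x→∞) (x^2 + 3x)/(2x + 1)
This is an ∞/∞ indeterminate form.

Apply L'Hôpital's rule: differentiate numerator and denominator separately.
  f(x) = x^2 + 3·x   ⇒   f'(x) = 2·x + 3
  g(x) = 2·x + 1   ⇒   g'(x) = 2
  lim(x→∞) f'(x)/g'(x) = lim(x→∞) (2·x + 3)/(2)
  = ∞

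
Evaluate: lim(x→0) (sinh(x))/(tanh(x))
This is a 0/0 indeterminate form.

Apply L'Hôpital's rule: differentiate numerator and denominator separately.
  f(x) = sinh(x)   ⇒   f'(x) = cosh(x)
  g(x) = tanh(x)   ⇒   g'(x) = 1 - tanh(x)^2
  lim(x→0) f'(x)/g'(x) = lim(x→0) (cosh(x))/(1 - tanh(x)^2)
  = 1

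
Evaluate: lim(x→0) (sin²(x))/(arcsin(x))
This is a 0/0 indeterminate form.

Apply L'Hôpital's rule: differentiate numerator and denominator separately.
  f(x) = sin(x)^2   ⇒   f'(x) = 2·sin(x)·cos(x)
  g(x) = asin(x)   ⇒   g'(x) = 1/sqrt(1 - x^2)
  lim(x→0) f'(x)/g'(x) = lim(x→0) (2·sin(x)·cos(x))/(1/sqrt(1 - x^2))
  = 0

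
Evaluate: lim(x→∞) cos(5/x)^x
This is an exponential indeterminate form.

For exponential indeterminate forms, take the natural log:
  Let L = lim(x→∞) cos(5/x)^x
  Then ln(L) = lim(x→∞) [exponent × ln(base)]
  Evaluate using L'Hôpital or standard limits, then exponentiate.
  L = 1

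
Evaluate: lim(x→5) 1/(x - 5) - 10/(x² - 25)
This is an ∞-∞ indeterminate form.

Combine fractions or rationalize to convert ∞-∞ to 0/0 form:
  lim(x→5) 1/(x - 5) - 10/(x² - 25) = 1/10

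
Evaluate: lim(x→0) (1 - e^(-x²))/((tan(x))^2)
This is a 0/0 indeterminate form.

Apply L'Hôpital's rule: differentiate numerator and denominator separately.
  f(x) = 1 - e^(-x^2)   ⇒   f'(x) = 2·x·e^(-x^2)
  g(x) = tan(x)^2   ⇒   g'(x) = (2·tan(x)^2 + 2)·tan(x)
  lim(x→0) f'(x)/g'(x) = lim(x→0) (2·x·e^(-x^2))/((2·tan(x)^2 + 2)·tan(x))
  = 1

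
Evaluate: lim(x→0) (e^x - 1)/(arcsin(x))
This is a 0/0 indeterminate form.

Apply L'Hôpital's rule: differentiate numerator and denominator separately.
  f(x) = e^(x) - 1   ⇒   f'(x) = e^(x)
  g(x) = asin(x)   ⇒   g'(x) = 1/sqrt(1 - x^2)
  lim(x→0) f'(x)/g'(x) = lim(x→0) (e^(x))/(1/sqrt(1 - x^2))
  = 1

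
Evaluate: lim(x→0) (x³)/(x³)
This is a 0/0 indeterminate form.

Apply L'Hôpital's rule: differentiate numerator and denominator separately.
  f(x) = x^3   ⇒   f'(x) = 3·x^2
  g(x) = x^3   ⇒   g'(x) = 3·x^2
  lim(x→0) f'(x)/g'(x) = lim(x→0) (3·x^2)/(3·x^2)
  = 1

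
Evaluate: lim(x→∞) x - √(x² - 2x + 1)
This is an ∞-∞ indeterminate form.

Combine fractions or rationalize to convert ∞-∞ to 0/0 form:
  lim(x→∞) x - √(x² - 2x + 1) = 1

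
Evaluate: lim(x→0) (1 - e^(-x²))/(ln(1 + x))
This is a 0/0 indeterminate form.

Apply L'Hôpital's rule: differentiate numerator and denominator separately.
  f(x) = 1 - e^(-x^2)   ⇒   f'(x) = 2·x·e^(-x^2)
  g(x) = ln(x + 1)   ⇒   g'(x) = 1/(x + 1)
  lim(x→0) f'(x)/g'(x) = lim(x→0) (2·x·e^(-x^2))/(1/(x + 1))
  = 0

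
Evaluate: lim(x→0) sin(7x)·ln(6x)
This is a 0·∞ indeterminate form.

Rewrite 0·∞ as a quotient (0/0 or ∞/∞ form), then apply L'Hôpital's rule:
  lim(x→0) sin(7x)·ln(6x) = 0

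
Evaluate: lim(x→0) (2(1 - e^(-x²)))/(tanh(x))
This is a 0/0 indeterminate form.

Apply L'Hôpital's rule: differentiate numerator and denominator separately.
  f(x) = 2 - 2·e^(-x^2)   ⇒   f'(x) = 4·x·e^(-x^2)
  g(x) = tanh(x)   ⇒   g'(x) = 1 - tanh(x)^2
  lim(x→0) f'(x)/g'(x) = lim(x→0) (4·x·e^(-x^2))/(1 - tanh(x)^2)
  = 0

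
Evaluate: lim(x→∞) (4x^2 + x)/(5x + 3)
This is an ∞/∞ indeterminate form.

Apply L'Hôpital's rule: differentiate numerator and denominator separately.
  f(x) = 4·x^2 + x   ⇒   f'(x) = 8·x + 1
  g(x) = 5·x + 3   ⇒   g'(x) = 5
  lim(x→∞) f'(x)/g'(x) = lim(x→∞) (8·x + 1)/(5)
  = ∞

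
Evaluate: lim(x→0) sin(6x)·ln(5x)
This is a 0·∞ indeterminate form.

Rewrite 0·∞ as a quotient (0/0 or ∞/∞ form), then apply L'Hôpital's rule:
  lim(x→0) sin(6x)·ln(5x) = 0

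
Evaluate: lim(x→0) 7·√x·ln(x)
This is a 0·∞ indeterminate form.

Rewrite 0·∞ as a quotient (0/0 or ∞/∞ form), then apply L'Hôpital's rule:
  lim(x→0) 7·√x·ln(x) = 0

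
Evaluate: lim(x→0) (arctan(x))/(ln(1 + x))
This is a 0/0 indeterminate form.

Apply L'Hôpital's rule: differentiate numerator and denominator separately.
  f(x) = atan(x)   ⇒   f'(x) = 1/(x^2 + 1)
  g(x) = ln(x + 1)   ⇒   g'(x) = 1/(x + 1)
  lim(x→0) f'(x)/g'(x) = lim(x→0) (1/(x^2 + 1))/(1/(x + 1))
  = 1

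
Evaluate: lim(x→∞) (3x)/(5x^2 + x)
This is an ∞/∞ indeterminate form.

Apply L'Hôpital's rule: differentiate numerator and denominator separately.
  f(x) = 3·x   ⇒   f'(x) = 3
  g(x) = 5·x^2 + x   ⇒   g'(x) = 10·x + 1
  lim(x→∞) f'(x)/g'(x) = lim(x→∞) (3)/(10·x + 1)
  = 0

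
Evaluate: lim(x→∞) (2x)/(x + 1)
This is an ∞/∞ indeterminate form.

Apply L'Hôpital's rule: differentiate numerator and denominator separately.
  f(x) = 2·x   ⇒   f'(x) = 2
  g(x) = x + 1   ⇒   g'(x) = 1
  lim(x→∞) f'(x)/g'(x) = lim(x→∞) (2)/(1)
  = 2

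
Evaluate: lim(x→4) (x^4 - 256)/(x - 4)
This is a standard limit.

Factor or rationalize the expression:
  lim(x→4) (x^4 - 256)/(x - 4) = 256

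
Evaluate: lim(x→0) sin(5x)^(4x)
This is an exponential indeterminate form.

For exponential indeterminate forms, take the natural log:
  Let L = lim(x→0) sin(5x)^(4x)
  Then ln(L) = lim(x→0) [exponent × ln(base)]
  Evaluate using L'Hôpital or standard limits, then exponentiate.
  L = 1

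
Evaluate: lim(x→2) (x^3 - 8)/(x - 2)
This is a standard limit.

Factor or rationalize the expression:
  lim(x→2) (x^3 - 8)/(x - 2) = 12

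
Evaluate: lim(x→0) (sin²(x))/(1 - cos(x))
This is a 0/0 indeterminate form.

Apply L'Hôpital's rule: differentiate numerator and denominator separately.
  f(x) = sin(x)^2   ⇒   f'(x) = 2·sin(x)·cos(x)
  g(x) = 1 - cos(x)   ⇒   g'(x) = sin(x)
  lim(x→0) f'(x)/g'(x) = lim(x→0) (2·sin(x)·cos(x))/(sin(x))
  = 2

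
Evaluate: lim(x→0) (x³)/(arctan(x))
This is a 0/0 indeterminate form.

Apply L'Hôpital's rule: differentiate numerator and denominator separately.
  f(x) = x^3   ⇒   f'(x) = 3·x^2
  g(x) = atan(x)   ⇒   g'(x) = 1/(x^2 + 1)
  lim(x→0) f'(x)/g'(x) = lim(x→0) (3·x^2)/(1/(x^2 + 1))
  = 0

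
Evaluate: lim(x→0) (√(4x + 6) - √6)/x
This is a standard limit.

Factor or rationalize the expression:
  lim(x→0) (√(4x + 6) - √6)/x = sqrt(6)/3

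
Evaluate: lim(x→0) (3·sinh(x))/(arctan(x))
This is a 0/0 indeterminate form.

Apply L'Hôpital's rule: differentiate numerator and denominator separately.
  f(x) = 3·sinh(x)   ⇒   f'(x) = 3·cosh(x)
  g(x) = atan(x)   ⇒   g'(x) = 1/(x^2 + 1)
  lim(x→0) f'(x)/g'(x) = lim(x→0) (3·cosh(x))/(1/(x^2 + 1))
  = 3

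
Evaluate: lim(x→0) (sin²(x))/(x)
This is a 0/0 indeterminate form.

Apply L'Hôpital's rule: differentiate numerator and denominator separately.
  f(x) = sin(x)^2   ⇒   f'(x) = 2·sin(x)·cos(x)
  g(x) = x   ⇒   g'(x) = 1
  lim(x→0) f'(x)/g'(x) = lim(x→0) (2·sin(x)·cos(x))/(1)
  = 0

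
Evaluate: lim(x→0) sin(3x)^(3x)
This is an exponential indeterminate form.

For exponential indeterminate forms, take the natural log:
  Let L = lim(x→0) sin(3x)^(3x)
  Then ln(L) = lim(x→0) [exponent × ln(base)]
  Evaluate using L'Hôpital or standard limits, then exponentiate.
  L = 1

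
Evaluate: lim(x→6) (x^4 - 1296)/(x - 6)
This is a standard limit.

Factor or rationalize the expression:
  lim(x→6) (x^4 - 1296)/(x - 6) = 864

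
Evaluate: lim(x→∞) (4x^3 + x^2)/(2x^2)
This is an ∞/∞ indeterminate form.

Apply L'Hôpital's rule: differentiate numerator and denominator separately.
  f(x) = 4·x^3 + x^2   ⇒   f'(x) = 12·x^2 + 2·x
  g(x) = 2·x^2   ⇒   g'(x) = 4·x
  lim(x→∞) f'(x)/g'(x) = lim(x→∞) (12·x^2 + 2·x)/(4·x)
  = ∞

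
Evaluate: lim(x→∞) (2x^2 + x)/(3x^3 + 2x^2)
This is an ∞/∞ indeterminate form.

Apply L'Hôpital's rule: differentiate numerator and denominator separately.
  f(x) = 2·x^2 + x   ⇒   f'(x) = 4·x + 1
  g(x) = 3·x^3 + 2·x^2   ⇒   g'(x) = 9·x^2 + 4·x
  lim(x→∞) f'(x)/g'(x) = lim(x→∞) (4·x + 1)/(9·x^2 + 4·x)
  = 0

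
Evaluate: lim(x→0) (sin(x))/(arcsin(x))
This is a 0/0 indeterminate form.

Apply L'Hôpital's rule: differentiate numerator and denominator separately.
  f(x) = sin(x)   ⇒   f'(x) = cos(x)
  g(x) = asin(x)   ⇒   g'(x) = 1/sqrt(1 - x^2)
  lim(x→0) f'(x)/g'(x) = lim(x→0) (cos(x))/(1/sqrt(1 - x^2))
  = 1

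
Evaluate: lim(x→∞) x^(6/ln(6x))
This is an exponential indeterminate form.

For exponential indeterminate forms, take the natural log:
  Let L = lim(x→∞) x^(6/ln(6x))
  Then ln(L) = lim(x→∞) [exponent × ln(base)]
  Evaluate using L'Hôpital or standard limits, then exponentiate.
  L = e^(6)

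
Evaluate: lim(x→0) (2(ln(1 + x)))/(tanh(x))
This is a 0/0 indeterminate form.

Apply L'Hôpital's rule: differentiate numerator and denominator separately.
  f(x) = 2·ln(x + 1)   ⇒   f'(x) = 2/(x + 1)
  g(x) = tanh(x)   ⇒   g'(x) = 1 - tanh(x)^2
  lim(x→0) f'(x)/g'(x) = lim(x→0) (2/(x + 1))/(1 - tanh(x)^2)
  = 2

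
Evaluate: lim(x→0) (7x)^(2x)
This is an exponential indeterminate form.

For exponential indeterminate forms, take the natural log:
  Let L = lim(x→0) (7x)^(2x)
  Then ln(L) = lim(x→0) [exponent × ln(base)]
  Evaluate using L'Hôpital or standard limits, then exponentiate.
  L = 1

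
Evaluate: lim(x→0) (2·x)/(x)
This is a 0/0 indeterminate form.

Apply L'Hôpital's rule: differentiate numerator and denominator separately.
  f(x) = 2·x   ⇒   f'(x) = 2
  g(x) = x   ⇒   g'(x) = 1
  lim(x→0) f'(x)/g'(x) = lim(x→0) (2)/(1)
  = 2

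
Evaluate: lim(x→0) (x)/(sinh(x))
This is a 0/0 indeterminate form.

Apply L'Hôpital's rule: differentiate numerator and denominator separately.
  f(x) = x   ⇒   f'(x) = 1
  g(x) = sinh(x)   ⇒   g'(x) = cosh(x)
  lim(x→0) f'(x)/g'(x) = lim(x→0) (1)/(cosh(x))
  = 1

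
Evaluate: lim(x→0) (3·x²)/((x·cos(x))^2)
This is a 0/0 indeterminate form.

Apply L'Hôpital's rule: differentiate numerator and denominator separately.
  f(x) = 3·x^2   ⇒   f'(x) = 6·x
  g(x) = x^2·cos(x)^2   ⇒   g'(x) = -2·x^2·sin(x)·cos(x) + 2·x·cos(x)^2
  lim(x→0) f'(x)/g'(x) = lim(x→0) (6·x)/(-2·x^2·sin(x)·cos(x) + 2·x·cos(x)^2)
  = 3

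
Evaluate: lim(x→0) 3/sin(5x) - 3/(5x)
This is an ∞-∞ indeterminate form.

Combine fractions or rationalize to convert ∞-∞ to 0/0 form:
  lim(x→0) 3/sin(5x) - 3/(5x) = 0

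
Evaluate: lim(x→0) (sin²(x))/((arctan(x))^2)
This is a 0/0 indeterminate form.

Apply L'Hôpital's rule: differentiate numerator and denominator separately.
  f(x) = sin(x)^2   ⇒   f'(x) = 2·sin(x)·cos(x)
  g(x) = atan(x)^2   ⇒   g'(x) = 2·atan(x)/(x^2 + 1)
  lim(x→0) f'(x)/g'(x) = lim(x→0) (2·sin(x)·cos(x))/(2·atan(x)/(x^2 + 1))
  = 1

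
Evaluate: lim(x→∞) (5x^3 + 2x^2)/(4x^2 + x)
This is an ∞/∞ indeterminate form.

Apply L'Hôpital's rule: differentiate numerator and denominator separately.
  f(x) = 5·x^3 + 2·x^2   ⇒   f'(x) = 15·x^2 + 4·x
  g(x) = 4·x^2 + x   ⇒   g'(x) = 8·x + 1
  lim(x→∞) f'(x)/g'(x) = lim(x→∞) (15·x^2 + 4·x)/(8·x + 1)
  = ∞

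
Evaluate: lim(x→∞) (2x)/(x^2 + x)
This is an ∞/∞ indeterminate form.

Apply L'Hôpital's rule: differentiate numerator and denominator separately.
  f(x) = 2·x   ⇒   f'(x) = 2
  g(x) = x^2 + x   ⇒   g'(x) = 2·x + 1
  lim(x→∞) f'(x)/g'(x) = lim(x→∞) (2)/(2·x + 1)
  = 0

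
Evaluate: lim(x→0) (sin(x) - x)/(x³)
This is a 0/0 indeterminate form.

Apply L'Hôpital's rule: differentiate numerator and denominator separately.
  f(x) = -x + sin(x)   ⇒   f'(x) = cos(x) - 1
  g(x) = x^3   ⇒   g'(x) = 3·x^2
  lim(x→0) f'(x)/g'(x) = lim(x→0) (cos(x) - 1)/(3·x^2)
  = -1/6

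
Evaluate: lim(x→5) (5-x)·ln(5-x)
This is a 0·∞ indeterminate form.

Rewrite 0·∞ as a quotient (0/0 or ∞/∞ form), then apply L'Hôpital's rule:
  lim(x→5) (5-x)·ln(5-x) = 0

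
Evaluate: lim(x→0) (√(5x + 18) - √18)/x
This is a standard limit.

Factor or rationalize the expression:
  lim(x→0) (√(5x + 18) - √18)/x = 5·sqrt(2)/12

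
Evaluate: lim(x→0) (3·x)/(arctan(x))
This is a 0/0 indeterminate form.

Apply L'Hôpital's rule: differentiate numerator and denominator separately.
  f(x) = 3·x   ⇒   f'(x) = 3
  g(x) = atan(x)   ⇒   g'(x) = 1/(x^2 + 1)
  lim(x→0) f'(x)/g'(x) = lim(x→0) (3)/(1/(x^2 + 1))
  = 3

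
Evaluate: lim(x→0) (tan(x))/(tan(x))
This is a 0/0 indeterminate form.

Apply L'Hôpital's rule: differentiate numerator and denominator separately.
  f(x) = tan(x)   ⇒   f'(x) = tan(x)^2 + 1
  g(x) = tan(x)   ⇒   g'(x) = tan(x)^2 + 1
  lim(x→0) f'(x)/g'(x) = lim(x→0) (tan(x)^2 + 1)/(tan(x)^2 + 1)
  = 1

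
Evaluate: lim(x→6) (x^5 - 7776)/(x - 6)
This is a standard limit.

Factor or rationalize the expression:
  lim(x→6) (x^5 - 7776)/(x - 6) = 6480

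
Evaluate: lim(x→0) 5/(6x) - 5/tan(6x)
This is an ∞-∞ indeterminate form.

Combine fractions or rationalize to convert ∞-∞ to 0/0 form:
  lim(x→0) 5/(6x) - 5/tan(6x) = 0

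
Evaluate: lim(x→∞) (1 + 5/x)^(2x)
This is an exponential indeterminate form.

For exponential indeterminate forms, take the natural log:
  Let L = lim(x→∞) (1 + 5/x)^(2x)
  Then ln(L) = lim(x→∞) [exponent × ln(base)]
  Evaluate using L'Hôpital or standard limits, then exponentiate.
  L = e^(10)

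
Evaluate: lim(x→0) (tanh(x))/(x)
This is a 0/0 indeterminate form.

Apply L'Hôpital's rule: differentiate numerator and denominator separately.
  f(x) = tanh(x)   ⇒   f'(x) = 1 - tanh(x)^2
  g(x) = x   ⇒   g'(x) = 1
  lim(x→0) f'(x)/g'(x) = lim(x→0) (1 - tanh(x)^2)/(1)
  = 1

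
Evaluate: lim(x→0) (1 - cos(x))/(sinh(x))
This is a 0/0 indeterminate form.

Apply L'Hôpital's rule: differentiate numerator and denominator separately.
  f(x) = 1 - cos(x)   ⇒   f'(x) = sin(x)
  g(x) = sinh(x)   ⇒   g'(x) = cosh(x)
  lim(x→0) f'(x)/g'(x) = lim(x→0) (sin(x))/(cosh(x))
  = 0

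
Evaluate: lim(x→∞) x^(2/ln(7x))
This is an exponential indeterminate form.

For exponential indeterminate forms, take the natural log:
  Let L = lim(x→∞) x^(2/ln(7x))
  Then ln(L) = lim(x→∞) [exponent × ln(base)]
  Evaluate using L'Hôpital or standard limits, then exponentiate.
  L = e²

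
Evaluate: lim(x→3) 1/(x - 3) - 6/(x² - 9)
This is an ∞-∞ indeterminate form.

Combine fractions or rationalize to convert ∞-∞ to 0/0 form:
  lim(x→3) 1/(x - 3) - 6/(x² - 9) = 1/6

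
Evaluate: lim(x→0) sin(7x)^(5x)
This is an exponential indeterminate form.

For exponential indeterminate forms, take the natural log:
  Let L = lim(x→0) sin(7x)^(5x)
  Then ln(L) = lim(x→0) [exponent × ln(base)]
  Evaluate using L'Hôpital or standard limits, then exponentiate.
  L = 1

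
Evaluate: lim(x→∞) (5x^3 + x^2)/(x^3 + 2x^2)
This is an ∞/∞ indeterminate form.

Apply L'Hôpital's rule: differentiate numerator and denominator separately.
  f(x) = 5·x^3 + x^2   ⇒   f'(x) = 15·x^2 + 2·x
  g(x) = x^3 + 2·x^2   ⇒   g'(x) = 3·x^2 + 4·x
  lim(x→∞) f'(x)/g'(x) = lim(x→∞) (15·x^2 + 2·x)/(3·x^2 + 4·x)
  = 5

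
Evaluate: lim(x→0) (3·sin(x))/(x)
This is a 0/0 indeterminate form.

Apply L'Hôpital's rule: differentiate numerator and denominator separately.
  f(x) = 3·sin(x)   ⇒   f'(x) = 3·cos(x)
  g(x) = x   ⇒   g'(x) = 1
  lim(x→0) f'(x)/g'(x) = lim(x→0) (3·cos(x))/(1)
  = 3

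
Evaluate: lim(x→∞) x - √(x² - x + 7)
This is an ∞-∞ indeterminate form.

Combine fractions or rationalize to convert ∞-∞ to 0/0 form:
  lim(x→∞) x - √(x² - x + 7) = 1/2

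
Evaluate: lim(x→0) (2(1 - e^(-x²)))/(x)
This is a 0/0 indeterminate form.

Apply L'Hôpital's rule: differentiate numerator and denominator separately.
  f(x) = 2 - 2·e^(-x^2)   ⇒   f'(x) = 4·x·e^(-x^2)
  g(x) = x   ⇒   g'(x) = 1
  lim(x→0) f'(x)/g'(x) = lim(x→0) (4·x·e^(-x^2))/(1)
  = 0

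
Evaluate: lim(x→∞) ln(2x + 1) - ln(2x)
This is an ∞-∞ indeterminate form.

Combine fractions or rationalize to convert ∞-∞ to 0/0 form:
  lim(x→∞) ln(2x + 1) - ln(2x) = 0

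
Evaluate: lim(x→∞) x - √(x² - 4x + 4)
This is an ∞-∞ indeterminate form.

Combine fractions or rationalize to convert ∞-∞ to 0/0 form:
  lim(x→∞) x - √(x² - 4x + 4) = 2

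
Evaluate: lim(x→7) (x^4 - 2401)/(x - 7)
This is a standard limit.

Factor or rationalize the expression:
  lim(x→7) (x^4 - 2401)/(x - 7) = 1372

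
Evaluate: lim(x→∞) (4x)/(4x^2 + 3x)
This is an ∞/∞ indeterminate form.

Apply L'Hôpital's rule: differentiate numerator and denominator separately.
  f(x) = 4·x   ⇒   f'(x) = 4
  g(x) = 4·x^2 + 3·x   ⇒   g'(x) = 8·x + 3
  lim(x→∞) f'(x)/g'(x) = lim(x→∞) (4)/(8·x + 3)
  = 0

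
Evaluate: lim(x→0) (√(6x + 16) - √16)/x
This is a standard limit.

Factor or rationalize the expression:
  lim(x→0) (√(6x + 16) - √16)/x = 3/4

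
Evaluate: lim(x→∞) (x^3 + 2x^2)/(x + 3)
This is an ∞/∞ indeterminate form.

Apply L'Hôpital's rule: differentiate numerator and denominator separately.
  f(x) = x^3 + 2·x^2   ⇒   f'(x) = 3·x^2 + 4·x
  g(x) = x + 3   ⇒   g'(x) = 1
  lim(x→∞) f'(x)/g'(x) = lim(x→∞) (3·x^2 + 4·x)/(1)
  = ∞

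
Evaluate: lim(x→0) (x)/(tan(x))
This is a 0/0 indeterminate form.

Apply L'Hôpital's rule: differentiate numerator and denominator separately.
  f(x) = x   ⇒   f'(x) = 1
  g(x) = tan(x)   ⇒   g'(x) = tan(x)^2 + 1
  lim(x→0) f'(x)/g'(x) = lim(x→0) (1)/(tan(x)^2 + 1)
  = 1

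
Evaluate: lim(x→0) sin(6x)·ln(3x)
This is a 0·∞ indeterminate form.

Rewrite 0·∞ as a quotient (0/0 or ∞/∞ form), then apply L'Hôpital's rule:
  lim(x→0) sin(6x)·ln(3x) = 0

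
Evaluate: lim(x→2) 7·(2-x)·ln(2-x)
This is a 0·∞ indeterminate form.

Rewrite 0·∞ as a quotient (0/0 or ∞/∞ form), then apply L'Hôpital's rule:
  lim(x→2) 7·(2-x)·ln(2-x) = 0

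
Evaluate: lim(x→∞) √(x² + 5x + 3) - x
This is an ∞-∞ indeterminate form.

Combine fractions or rationalize to convert ∞-∞ to 0/0 form:
  lim(x→∞) √(x² + 5x + 3) - x = 5/2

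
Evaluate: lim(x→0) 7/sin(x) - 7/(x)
This is an ∞-∞ indeterminate form.

Combine fractions or rationalize to convert ∞-∞ to 0/0 form:
  lim(x→0) 7/sin(x) - 7/(x) = 0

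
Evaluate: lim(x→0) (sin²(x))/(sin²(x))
This is a 0/0 indeterminate form.

Apply L'Hôpital's rule: differentiate numerator and denominator separately.
  f(x) = sin(x)^2   ⇒   f'(x) = 2·sin(x)·cos(x)
  g(x) = sin(x)^2   ⇒   g'(x) = 2·sin(x)·cos(x)
  lim(x→0) f'(x)/g'(x) = lim(x→0) (2·sin(x)·cos(x))/(2·sin(x)·cos(x))
  = 1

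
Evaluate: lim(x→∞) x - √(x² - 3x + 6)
This is an ∞-∞ indeterminate form.

Combine fractions or rationalize to convert ∞-∞ to 0/0 form:
  lim(x→∞) x - √(x² - 3x + 6) = 3/2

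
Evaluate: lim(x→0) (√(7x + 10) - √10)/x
This is a standard limit.

Factor or rationalize the expression:
  lim(x→0) (√(7x + 10) - √10)/x = 7·sqrt(10)/20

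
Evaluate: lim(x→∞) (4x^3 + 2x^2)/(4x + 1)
This is an ∞/∞ indeterminate form.

Apply L'Hôpital's rule: differentiate numerator and denominator separately.
  f(x) = 4·x^3 + 2·x^2   ⇒   f'(x) = 12·x^2 + 4·x
  g(x) = 4·x + 1   ⇒   g'(x) = 4
  lim(x→∞) f'(x)/g'(x) = lim(x→∞) (12·x^2 + 4·x)/(4)
  = ∞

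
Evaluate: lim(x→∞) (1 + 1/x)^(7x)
This is an exponential indeterminate form.

For exponential indeterminate forms, take the natural log:
  Let L = lim(x→∞) (1 + 1/x)^(7x)
  Then ln(L) = lim(x→∞) [exponent × ln(base)]
  Evaluate using L'Hôpital or standard limits, then exponentiate.
  L = e^(7)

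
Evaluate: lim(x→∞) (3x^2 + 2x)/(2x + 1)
This is an ∞/∞ indeterminate form.

Apply L'Hôpital's rule: differentiate numerator and denominator separately.
  f(x) = 3·x^2 + 2·x   ⇒   f'(x) = 6·x + 2
  g(x) = 2·x + 1   ⇒   g'(x) = 2
  lim(x→∞) f'(x)/g'(x) = lim(x→∞) (6·x + 2)/(2)
  = ∞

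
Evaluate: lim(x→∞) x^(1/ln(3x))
This is an exponential indeterminate form.

For exponential indeterminate forms, take the natural log:
  Let L = lim(x→∞) x^(1/ln(3x))
  Then ln(L) = lim(x→∞) [exponent × ln(base)]
  Evaluate using L'Hôpital or standard limits, then exponentiate.
  L = e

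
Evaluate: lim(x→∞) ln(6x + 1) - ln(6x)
This is an ∞-∞ indeterminate form.

Combine fractions or rationalize to convert ∞-∞ to 0/0 form:
  lim(x→∞) ln(6x + 1) - ln(6x) = 0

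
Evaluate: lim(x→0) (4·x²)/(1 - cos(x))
This is a 0/0 indeterminate form.

Apply L'Hôpital's rule: differentiate numerator and denominator separately.
  f(x) = 4·x^2   ⇒   f'(x) = 8·x
  g(x) = 1 - cos(x)   ⇒   g'(x) = sin(x)
  lim(x→0) f'(x)/g'(x) = lim(x→0) (8·x)/(sin(x))
  = 8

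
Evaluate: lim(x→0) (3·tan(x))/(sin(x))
This is a 0/0 indeterminate form.

Apply L'Hôpital's rule: differentiate numerator and denominator separately.
  f(x) = 3·tan(x)   ⇒   f'(x) = 3·tan(x)^2 + 3
  g(x) = sin(x)   ⇒   g'(x) = cos(x)
  lim(x→0) f'(x)/g'(x) = lim(x→0) (3·tan(x)^2 + 3)/(cos(x))
  = 3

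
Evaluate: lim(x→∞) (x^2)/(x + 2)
This is an ∞/∞ indeterminate form.

Apply L'Hôpital's rule: differentiate numerator and denominator separately.
  f(x) = x^2   ⇒   f'(x) = 2·x
  g(x) = x + 2   ⇒   g'(x) = 1
  lim(x→∞) f'(x)/g'(x) = lim(x→∞) (2·x)/(1)
  = ∞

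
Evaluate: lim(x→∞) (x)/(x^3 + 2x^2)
This is an ∞/∞ indeterminate form.

Apply L'Hôpital's rule: differentiate numerator and denominator separately.
  f(x) = x   ⇒   f'(x) = 1
  g(x) = x^3 + 2·x^2   ⇒   g'(x) = 3·x^2 + 4·x
  lim(x→∞) f'(x)/g'(x) = lim(x→∞) (1)/(3·x^2 + 4·x)
  = 0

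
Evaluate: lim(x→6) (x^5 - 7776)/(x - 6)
This is a standard limit.

Factor or rationalize the expression:
  lim(x→6) (x^5 - 7776)/(x - 6) = 6480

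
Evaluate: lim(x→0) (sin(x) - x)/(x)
This is a 0/0 indeterminate form.

Apply L'Hôpital's rule: differentiate numerator and denominator separately.
  f(x) = -x + sin(x)   ⇒   f'(x) = cos(x) - 1
  g(x) = x   ⇒   g'(x) = 1
  lim(x→0) f'(x)/g'(x) = lim(x→0) (cos(x) - 1)/(1)
  = 0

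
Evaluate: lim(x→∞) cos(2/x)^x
This is an exponential indeterminate form.

For exponential indeterminate forms, take the natural log:
  Let L = lim(x→∞) cos(2/x)^x
  Then ln(L) = lim(x→∞) [exponent × ln(base)]
  Evaluate using L'Hôpital or standard limits, then exponentiate.
  L = 1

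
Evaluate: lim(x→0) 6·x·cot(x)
This is a 0·∞ indeterminate form.

Rewrite 0·∞ as a quotient (0/0 or ∞/∞ form), then apply L'Hôpital's rule:
  lim(x→0) 6·x·cot(x) = 6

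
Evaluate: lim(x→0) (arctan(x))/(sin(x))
This is a 0/0 indeterminate form.

Apply L'Hôpital's rule: differentiate numerator and denominator separately.
  f(x) = atan(x)   ⇒   f'(x) = 1/(x^2 + 1)
  g(x) = sin(x)   ⇒   g'(x) = cos(x)
  lim(x→0) f'(x)/g'(x) = lim(x→0) (1/(x^2 + 1))/(cos(x))
  = 1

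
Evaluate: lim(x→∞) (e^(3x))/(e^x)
This is an ∞/∞ indeterminate form.

Apply L'Hôpital's rule: differentiate numerator and denominator separately.
  f(x) = e^(3·x)   ⇒   f'(x) = 3·e^(3·x)
  g(x) = e^(x)   ⇒   g'(x) = e^(x)
  lim(x→∞) f'(x)/g'(x) = lim(x→∞) (3·e^(3·x))/(e^(x))
  = ∞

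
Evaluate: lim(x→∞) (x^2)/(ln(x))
This is an ∞/∞ indeterminate form.

Apply L'Hôpital's rule: differentiate numerator and denominator separately.
  f(x) = x^2   ⇒   f'(x) = 2·x
  g(x) = ln(x)   ⇒   g'(x) = 1/x
  lim(x→∞) f'(x)/g'(x) = lim(x→∞) (2·x)/(1/x)
  = ∞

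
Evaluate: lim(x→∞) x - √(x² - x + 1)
This is an ∞-∞ indeterminate form.

Combine fractions or rationalize to convert ∞-∞ to 0/0 form:
  lim(x→∞) x - √(x² - x + 1) = 1/2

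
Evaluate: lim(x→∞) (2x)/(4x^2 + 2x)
This is an ∞/∞ indeterminate form.

Apply L'Hôpital's rule: differentiate numerator and denominator separately.
  f(x) = 2·x   ⇒   f'(x) = 2
  g(x) = 4·x^2 + 2·x   ⇒   g'(x) = 8·x + 2
  lim(x→∞) f'(x)/g'(x) = lim(x→∞) (2)/(8·x + 2)
  = 0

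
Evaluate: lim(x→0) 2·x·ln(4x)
This is a 0·∞ indeterminate form.

Rewrite 0·∞ as a quotient (0/0 or ∞/∞ form), then apply L'Hôpital's rule:
  lim(x→0) 2·x·ln(4x) = 0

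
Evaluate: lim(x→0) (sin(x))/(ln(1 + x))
This is a 0/0 indeterminate form.

Apply L'Hôpital's rule: differentiate numerator and denominator separately.
  f(x) = sin(x)   ⇒   f'(x) = cos(x)
  g(x) = ln(x + 1)   ⇒   g'(x) = 1/(x + 1)
  lim(x→0) f'(x)/g'(x) = lim(x→0) (cos(x))/(1/(x + 1))
  = 1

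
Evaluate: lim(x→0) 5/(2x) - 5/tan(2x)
This is an ∞-∞ indeterminate form.

Combine fractions or rationalize to convert ∞-∞ to 0/0 form:
  lim(x→0) 5/(2x) - 5/tan(2x) = 0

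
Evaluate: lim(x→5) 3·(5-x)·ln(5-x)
This is a 0·∞ indeterminate form.

Rewrite 0·∞ as a quotient (0/0 or ∞/∞ form), then apply L'Hôpital's rule:
  lim(x→5) 3·(5-x)·ln(5-x) = 0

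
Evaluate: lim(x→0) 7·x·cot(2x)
This is a 0·∞ indeterminate form.

Rewrite 0·∞ as a quotient (0/0 or ∞/∞ form), then apply L'Hôpital's rule:
  lim(x→0) 7·x·cot(2x) = 7/2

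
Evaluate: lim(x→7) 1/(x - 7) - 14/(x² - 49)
This is an ∞-∞ indeterminate form.

Combine fractions or rationalize to convert ∞-∞ to 0/0 form:
  lim(x→7) 1/(x - 7) - 14/(x² - 49) = 1/14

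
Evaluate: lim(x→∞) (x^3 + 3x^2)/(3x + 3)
This is an ∞/∞ indeterminate form.

Apply L'Hôpital's rule: differentiate numerator and denominator separately.
  f(x) = x^3 + 3·x^2   ⇒   f'(x) = 3·x^2 + 6·x
  g(x) = 3·x + 3   ⇒   g'(x) = 3
  lim(x→∞) f'(x)/g'(x) = lim(x→∞) (3·x^2 + 6·x)/(3)
  = ∞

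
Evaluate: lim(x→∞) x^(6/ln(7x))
This is an exponential indeterminate form.

For exponential indeterminate forms, take the natural log:
  Let L = lim(x→∞) x^(6/ln(7x))
  Then ln(L) = lim(x→∞) [exponent × ln(base)]
  Evaluate using L'Hôpital or standard limits, then exponentiate.
  L = e^(6)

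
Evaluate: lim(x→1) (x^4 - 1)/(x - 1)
This is a standard limit.

Factor or rationalize the expression:
  lim(x→1) (x^4 - 1)/(x - 1) = 4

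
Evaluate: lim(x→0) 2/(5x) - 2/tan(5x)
This is an ∞-∞ indeterminate form.

Combine fractions or rationalize to convert ∞-∞ to 0/0 form:
  lim(x→0) 2/(5x) - 2/tan(5x) = 0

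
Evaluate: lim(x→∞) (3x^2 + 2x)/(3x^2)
This is an ∞/∞ indeterminate form.

Apply L'Hôpital's rule: differentiate numerator and denominator separately.
  f(x) = 3·x^2 + 2·x   ⇒   f'(x) = 6·x + 2
  g(x) = 3·x^2   ⇒   g'(x) = 6·x
  lim(x→∞) f'(x)/g'(x) = lim(x→∞) (6·x + 2)/(6·x)
  = 1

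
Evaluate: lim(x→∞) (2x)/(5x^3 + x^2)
This is an ∞/∞ indeterminate form.

Apply L'Hôpital's rule: differentiate numerator and denominator separately.
  f(x) = 2·x   ⇒   f'(x) = 2
  g(x) = 5·x^3 + x^2   ⇒   g'(x) = 15·x^2 + 2·x
  lim(x→∞) f'(x)/g'(x) = lim(x→∞) (2)/(15·x^2 + 2·x)
  = 0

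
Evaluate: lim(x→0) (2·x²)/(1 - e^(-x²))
This is a 0/0 indeterminate form.

Apply L'Hôpital's rule: differentiate numerator and denominator separately.
  f(x) = 2·x^2   ⇒   f'(x) = 4·x
  g(x) = 1 - e^(-x^2)   ⇒   g'(x) = 2·x·e^(-x^2)
  lim(x→0) f'(x)/g'(x) = lim(x→0) (4·x)/(2·x·e^(-x^2))
  = 2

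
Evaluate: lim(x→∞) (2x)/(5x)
This is an ∞/∞ indeterminate form.

Apply L'Hôpital's rule: differentiate numerator and denominator separately.
  f(x) = 2·x   ⇒   f'(x) = 2
  g(x) = 5·x   ⇒   g'(x) = 5
  lim(x→∞) f'(x)/g'(x) = lim(x→∞) (2)/(5)
  = 2/5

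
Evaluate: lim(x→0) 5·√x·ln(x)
This is a 0·∞ indeterminate form.

Rewrite 0·∞ as a quotient (0/0 or ∞/∞ form), then apply L'Hôpital's rule:
  lim(x→0) 5·√x·ln(x) = 0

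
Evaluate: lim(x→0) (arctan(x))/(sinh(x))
This is a 0/0 indeterminate form.

Apply L'Hôpital's rule: differentiate numerator and denominator separately.
  f(x) = atan(x)   ⇒   f'(x) = 1/(x^2 + 1)
  g(x) = sinh(x)   ⇒   g'(x) = cosh(x)
  lim(x→0) f'(x)/g'(x) = lim(x→0) (1/(x^2 + 1))/(cosh(x))
  = 1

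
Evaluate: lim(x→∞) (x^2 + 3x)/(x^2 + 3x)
This is an ∞/∞ indeterminate form.

Apply L'Hôpital's rule: differentiate numerator and denominator separately.
  f(x) = x^2 + 3·x   ⇒   f'(x) = 2·x + 3
  g(x) = x^2 + 3·x   ⇒   g'(x) = 2·x + 3
  lim(x→∞) f'(x)/g'(x) = lim(x→∞) (2·x + 3)/(2·x + 3)
  = 1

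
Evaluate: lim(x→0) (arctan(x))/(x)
This is a 0/0 indeterminate form.

Apply L'Hôpital's rule: differentiate numerator and denominator separately.
  f(x) = atan(x)   ⇒   f'(x) = 1/(x^2 + 1)
  g(x) = x   ⇒   g'(x) = 1
  lim(x→0) f'(x)/g'(x) = lim(x→0) (1/(x^2 + 1))/(1)
  = 1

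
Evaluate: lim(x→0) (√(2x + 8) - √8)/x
This is a standard limit.

Factor or rationalize the expression:
  lim(x→0) (√(2x + 8) - √8)/x = sqrt(2)/4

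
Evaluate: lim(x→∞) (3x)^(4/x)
This is an exponential indeterminate form.

For exponential indeterminate forms, take the natural log:
  Let L = lim(x→∞) (3x)^(4/x)
  Then ln(L) = lim(x→∞) [exponent × ln(base)]
  Evaluate using L'Hôpital or standard limits, then exponentiate.
  L = 1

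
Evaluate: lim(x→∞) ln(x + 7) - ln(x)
This is an ∞-∞ indeterminate form.

Combine fractions or rationalize to convert ∞-∞ to 0/0 form:
  lim(x→∞) ln(x + 7) - ln(x) = 0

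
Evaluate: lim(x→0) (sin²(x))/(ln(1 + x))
This is a 0/0 indeterminate form.

Apply L'Hôpital's rule: differentiate numerator and denominator separately.
  f(x) = sin(x)^2   ⇒   f'(x) = 2·sin(x)·cos(x)
  g(x) = ln(x + 1)   ⇒   g'(x) = 1/(x + 1)
  lim(x→0) f'(x)/g'(x) = lim(x→0) (2·sin(x)·cos(x))/(1/(x + 1))
  = 0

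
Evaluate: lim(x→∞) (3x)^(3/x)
This is an exponential indeterminate form.

For exponential indeterminate forms, take the natural log:
  Let L = lim(x→∞) (3x)^(3/x)
  Then ln(L) = lim(x→∞) [exponent × ln(base)]
  Evaluate using L'Hôpital or standard limits, then exponentiate.
  L = 1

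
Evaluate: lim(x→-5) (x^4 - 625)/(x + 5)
This is a standard limit.

Factor or rationalize the expression:
  lim(x→-5) (x^4 - 625)/(x + 5) = -500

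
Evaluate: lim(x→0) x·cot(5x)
This is a 0·∞ indeterminate form.

Rewrite 0·∞ as a quotient (0/0 or ∞/∞ form), then apply L'Hôpital's rule:
  lim(x→0) x·cot(5x) = 1/5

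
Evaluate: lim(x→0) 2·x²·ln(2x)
This is a 0·∞ indeterminate form.

Rewrite 0·∞ as a quotient (0/0 or ∞/∞ form), then apply L'Hôpital's rule:
  lim(x→0) 2·x²·ln(2x) = 0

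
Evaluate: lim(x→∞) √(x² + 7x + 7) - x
This is an ∞-∞ indeterminate form.

Combine fractions or rationalize to convert ∞-∞ to 0/0 form:
  lim(x→∞) √(x² + 7x + 7) - x = 7/2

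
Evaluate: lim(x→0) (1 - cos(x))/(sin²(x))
This is a 0/0 indeterminate form.

Apply L'Hôpital's rule: differentiate numerator and denominator separately.
  f(x) = 1 - cos(x)   ⇒   f'(x) = sin(x)
  g(x) = sin(x)^2   ⇒   g'(x) = 2·sin(x)·cos(x)
  lim(x→0) f'(x)/g'(x) = lim(x→0) (sin(x))/(2·sin(x)·cos(x))
  = 1/2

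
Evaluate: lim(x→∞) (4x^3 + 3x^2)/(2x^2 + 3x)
This is an ∞/∞ indeterminate form.

Apply L'Hôpital's rule: differentiate numerator and denominator separately.
  f(x) = 4·x^3 + 3·x^2   ⇒   f'(x) = 12·x^2 + 6·x
  g(x) = 2·x^2 + 3·x   ⇒   g'(x) = 4·x + 3
  lim(x→∞) f'(x)/g'(x) = lim(x→∞) (12·x^2 + 6·x)/(4·x + 3)
  = ∞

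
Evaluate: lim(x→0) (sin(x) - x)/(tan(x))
This is a 0/0 indeterminate form.

Apply L'Hôpital's rule: differentiate numerator and denominator separately.
  f(x) = -x + sin(x)   ⇒   f'(x) = cos(x) - 1
  g(x) = tan(x)   ⇒   g'(x) = tan(x)^2 + 1
  lim(x→0) f'(x)/g'(x) = lim(x→0) (cos(x) - 1)/(tan(x)^2 + 1)
  = 0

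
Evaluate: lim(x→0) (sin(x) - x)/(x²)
This is a 0/0 indeterminate form.

Apply L'Hôpital's rule: differentiate numerator and denominator separately.
  f(x) = -x + sin(x)   ⇒   f'(x) = cos(x) - 1
  g(x) = x^2   ⇒   g'(x) = 2·x
  lim(x→0) f'(x)/g'(x) = lim(x→0) (cos(x) - 1)/(2·x)
  = 0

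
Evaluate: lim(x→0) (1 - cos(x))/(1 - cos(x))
This is a 0/0 indeterminate form.

Apply L'Hôpital's rule: differentiate numerator and denominator separately.
  f(x) = 1 - cos(x)   ⇒   f'(x) = sin(x)
  g(x) = 1 - cos(x)   ⇒   g'(x) = sin(x)
  lim(x→0) f'(x)/g'(x) = lim(x→0) (sin(x))/(sin(x))
  = 1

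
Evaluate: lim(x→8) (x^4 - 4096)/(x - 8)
This is a standard limit.

Factor or rationalize the expression:
  lim(x→8) (x^4 - 4096)/(x - 8) = 2048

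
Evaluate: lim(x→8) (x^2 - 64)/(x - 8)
This is a standard limit.

Factor or rationalize the expression:
  lim(x→8) (x^2 - 64)/(x - 8) = 16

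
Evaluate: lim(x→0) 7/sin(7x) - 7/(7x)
This is an ∞-∞ indeterminate form.

Combine fractions or rationalize to convert ∞-∞ to 0/0 form:
  lim(x→0) 7/sin(7x) - 7/(7x) = 0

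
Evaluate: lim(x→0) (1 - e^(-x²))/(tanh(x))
This is a 0/0 indeterminate form.

Apply L'Hôpital's rule: differentiate numerator and denominator separately.
  f(x) = 1 - e^(-x^2)   ⇒   f'(x) = 2·x·e^(-x^2)
  g(x) = tanh(x)   ⇒   g'(x) = 1 - tanh(x)^2
  lim(x→0) f'(x)/g'(x) = lim(x→0) (2·x·e^(-x^2))/(1 - tanh(x)^2)
  = 0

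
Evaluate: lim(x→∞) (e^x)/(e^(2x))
This is an ∞/∞ indeterminate form.

Apply L'Hôpital's rule: differentiate numerator and denominator separately.
  f(x) = e^(x)   ⇒   f'(x) = e^(x)
  g(x) = e^(2·x)   ⇒   g'(x) = 2·e^(2·x)
  lim(x→∞) f'(x)/g'(x) = lim(x→∞) (e^(x))/(2·e^(2·x))
  = 0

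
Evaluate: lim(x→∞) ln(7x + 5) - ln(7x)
This is an ∞-∞ indeterminate form.

Combine fractions or rationalize to convert ∞-∞ to 0/0 form:
  lim(x→∞) ln(7x + 5) - ln(7x) = 0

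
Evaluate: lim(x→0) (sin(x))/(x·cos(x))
This is a 0/0 indeterminate form.

Apply L'Hôpital's rule: differentiate numerator and denominator separately.
  f(x) = sin(x)   ⇒   f'(x) = cos(x)
  g(x) = x·cos(x)   ⇒   g'(x) = -x·sin(x) + cos(x)
  lim(x→0) f'(x)/g'(x) = lim(x→0) (cos(x))/(-x·sin(x) + cos(x))
  = 1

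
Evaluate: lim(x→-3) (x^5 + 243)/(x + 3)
This is a standard limit.

Factor or rationalize the expression:
  lim(x→-3) (x^5 + 243)/(x + 3) = 405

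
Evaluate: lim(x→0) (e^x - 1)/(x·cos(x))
This is a 0/0 indeterminate form.

Apply L'Hôpital's rule: differentiate numerator and denominator separately.
  f(x) = e^(x) - 1   ⇒   f'(x) = e^(x)
  g(x) = x·cos(x)   ⇒   g'(x) = -x·sin(x) + cos(x)
  lim(x→0) f'(x)/g'(x) = lim(x→0) (e^(x))/(-x·sin(x) + cos(x))
  = 1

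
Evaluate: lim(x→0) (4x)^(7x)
This is an exponential indeterminate form.

For exponential indeterminate forms, take the natural log:
  Let L = lim(x→0) (4x)^(7x)
  Then ln(L) = lim(x→0) [exponent × ln(base)]
  Evaluate using L'Hôpital or standard limits, then exponentiate.
  L = 1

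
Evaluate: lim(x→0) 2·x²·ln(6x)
This is a 0·∞ indeterminate form.

Rewrite 0·∞ as a quotient (0/0 or ∞/∞ form), then apply L'Hôpital's rule:
  lim(x→0) 2·x²·ln(6x) = 0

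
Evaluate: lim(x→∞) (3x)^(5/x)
This is an exponential indeterminate form.

For exponential indeterminate forms, take the natural log:
  Let L = lim(x→∞) (3x)^(5/x)
  Then ln(L) = lim(x→∞) [exponent × ln(base)]
  Evaluate using L'Hôpital or standard limits, then exponentiate.
  L = 1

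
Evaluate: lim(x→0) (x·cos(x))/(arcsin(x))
This is a 0/0 indeterminate form.

Apply L'Hôpital's rule: differentiate numerator and denominator separately.
  f(x) = x·cos(x)   ⇒   f'(x) = -x·sin(x) + cos(x)
  g(x) = asin(x)   ⇒   g'(x) = 1/sqrt(1 - x^2)
  lim(x→0) f'(x)/g'(x) = lim(x→0) (-x·sin(x) + cos(x))/(1/sqrt(1 - x^2))
  = 1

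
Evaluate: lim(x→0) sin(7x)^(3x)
This is an exponential indeterminate form.

For exponential indeterminate forms, take the natural log:
  Let L = lim(x→0) sin(7x)^(3x)
  Then ln(L) = lim(x→0) [exponent × ln(base)]
  Evaluate using L'Hôpital or standard limits, then exponentiate.
  L = 1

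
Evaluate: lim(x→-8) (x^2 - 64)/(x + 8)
This is a standard limit.

Factor or rationalize the expression:
  lim(x→-8) (x^2 - 64)/(x + 8) = -16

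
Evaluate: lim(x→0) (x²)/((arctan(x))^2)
This is a 0/0 indeterminate form.

Apply L'Hôpital's rule: differentiate numerator and denominator separately.
  f(x) = x^2   ⇒   f'(x) = 2·x
  g(x) = atan(x)^2   ⇒   g'(x) = 2·atan(x)/(x^2 + 1)
  lim(x→0) f'(x)/g'(x) = lim(x→0) (2·x)/(2·atan(x)/(x^2 + 1))
  = 1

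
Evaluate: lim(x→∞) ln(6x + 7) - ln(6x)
This is an ∞-∞ indeterminate form.

Combine fractions or rationalize to convert ∞-∞ to 0/0 form:
  lim(x→∞) ln(6x + 7) - ln(6x) = 0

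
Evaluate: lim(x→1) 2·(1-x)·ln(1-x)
This is a 0·∞ indeterminate form.

Rewrite 0·∞ as a quotient (0/0 or ∞/∞ form), then apply L'Hôpital's rule:
  lim(x→1) 2·(1-x)·ln(1-x) = 0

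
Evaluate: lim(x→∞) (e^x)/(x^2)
This is an ∞/∞ indeterminate form.

Apply L'Hôpital's rule: differentiate numerator and denominator separately.
  f(x) = e^(x)   ⇒   f'(x) = e^(x)
  g(x) = x^2   ⇒   g'(x) = 2·x
  lim(x→∞) f'(x)/g'(x) = lim(x→∞) (e^(x))/(2·x)
  = ∞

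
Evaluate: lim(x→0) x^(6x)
This is an exponential indeterminate form.

For exponential indeterminate forms, take the natural log:
  Let L = lim(x→0) x^(6x)
  Then ln(L) = lim(x→0) [exponent × ln(base)]
  Evaluate using L'Hôpital or standard limits, then exponentiate.
  L = 1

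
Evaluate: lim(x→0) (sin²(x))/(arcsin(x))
This is a 0/0 indeterminate form.

Apply L'Hôpital's rule: differentiate numerator and denominator separately.
  f(x) = sin(x)^2   ⇒   f'(x) = 2·sin(x)·cos(x)
  g(x) = asin(x)   ⇒   g'(x) = 1/sqrt(1 - x^2)
  lim(x→0) f'(x)/g'(x) = lim(x→0) (2·sin(x)·cos(x))/(1/sqrt(1 - x^2))
  = 0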